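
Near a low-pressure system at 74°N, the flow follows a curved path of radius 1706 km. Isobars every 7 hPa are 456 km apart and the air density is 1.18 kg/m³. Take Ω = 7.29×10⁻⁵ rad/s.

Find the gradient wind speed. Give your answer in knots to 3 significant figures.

Coriolis parameter at 74°N:
f = 2Ω sin φ = 2 × 7.29×10⁻⁵ × sin 74° = 1.40×10⁻⁴ s⁻¹
Pressure gradient: |∂P/∂n| = 700 Pa / 456000 m = 1.54×10⁻³ Pa/m
Geostrophic speed: V_g = |∂P/∂n|/(fρ) = 1.54×10⁻³/(1.40×10⁻⁴ × 1.18) = 9.28 m/s
Around a low, centrifugal force acts outward with Coriolis, so pressure-gradient force balances both:
(1/ρ)|∂P/∂n| = fV + V²/R  →  V² + fR·V − fR·V_g = 0
With fR = 1.40×10⁻⁴ × 1706×10³ m = 239 m/s:
V = [−fR + √((fR)² + 4 fR V_g)]/2 = [−239 + √(239² + 4×239×9.28)]/2 = 8.95 m/s
Subgeostrophic (V < V_g = 9.28 m/s), as expected around a low.
Converting: 8.95 m/s × 1.944 = 17.4 knots

17.4 knots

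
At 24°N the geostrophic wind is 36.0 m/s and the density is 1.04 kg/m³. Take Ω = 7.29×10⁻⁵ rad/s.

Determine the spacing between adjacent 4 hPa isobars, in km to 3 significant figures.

Coriolis parameter at 24°N:
f = 2Ω sin φ = 2 × 7.29×10⁻⁵ × sin 24° = 5.93×10⁻⁵ s⁻¹
Geostrophic balance rearranged: |∂P/∂n| = f ρ V_g
|∂P/∂n| = 5.93×10⁻⁵ × 1.04 × 36.0 = 2.22×10⁻³ Pa/m
Isobar spacing: Δn = ΔP/|∂P/∂n| = 400 Pa / 2.22×10⁻³ Pa/m = 180158 m ≈ 180 km

180 km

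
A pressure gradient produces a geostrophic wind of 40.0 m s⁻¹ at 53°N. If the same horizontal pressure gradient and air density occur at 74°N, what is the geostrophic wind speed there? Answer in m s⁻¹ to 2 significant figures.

With the same pressure gradient and density, V_g ∝ 1/f ∝ 1/sin φ.
V₂ = V₁ · sin φ₁ / sin φ₂ = 40.0 × sin 53° / sin 74°
V₂ = 40.0 × 0.7986/0.9613 = 33 m s⁻¹

33 m s⁻¹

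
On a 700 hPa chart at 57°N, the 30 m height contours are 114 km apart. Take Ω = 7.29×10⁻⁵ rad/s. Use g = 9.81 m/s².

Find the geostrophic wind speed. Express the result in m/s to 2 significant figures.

Coriolis parameter at 57°N:
f = 2Ω sin φ = 2 × 7.29×10⁻⁵ × sin 57° = 1.22×10⁻⁴ s⁻¹
Height gradient: |∂Z/∂n| = 30 m / 114000 m = 2.63×10⁻⁴
On a pressure surface, geostrophic balance gives V_g = (g/f)|∂Z/∂n|:
V_g = 9.81 × 2.63×10⁻⁴ / 1.22×10⁻⁴ = 21.1 m/s

21 m/s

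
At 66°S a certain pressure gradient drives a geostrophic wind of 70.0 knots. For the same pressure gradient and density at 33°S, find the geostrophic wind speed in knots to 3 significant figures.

117 knots

With the same pressure gradient and density, V_g ∝ 1/f ∝ 1/sin φ.
V₂ = V₁ · sin φ₁ / sin φ₂ = 70.0 × sin 66° / sin 33°
V₂ = 70.0 × 0.9135/0.5446 = 117 knots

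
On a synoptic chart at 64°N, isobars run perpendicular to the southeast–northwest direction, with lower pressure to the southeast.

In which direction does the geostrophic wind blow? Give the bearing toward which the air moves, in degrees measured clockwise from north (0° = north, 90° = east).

The pressure-gradient force points toward the southeast (bearing 135°).
Geostrophic balance: in the Northern Hemisphere the Coriolis force deflects motion to the right, so the geostrophic wind blows 90° to the right of the pressure-gradient force (low pressure on the left).
Rotating 135° by 90° clockwise gives 225° — the wind blows toward the southwest.

225°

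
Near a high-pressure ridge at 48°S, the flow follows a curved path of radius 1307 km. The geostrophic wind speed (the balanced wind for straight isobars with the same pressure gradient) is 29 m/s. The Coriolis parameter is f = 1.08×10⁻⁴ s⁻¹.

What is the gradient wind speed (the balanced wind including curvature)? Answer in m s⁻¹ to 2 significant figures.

41 m s⁻¹

Around a high, pressure-gradient force acts outward with centrifugal, so Coriolis balances both:
fV = (1/ρ)|∂P/∂n| + V²/R  →  V² − fR·V + fR·V_g = 0
With fR = 1.08×10⁻⁴ × 1307×10³ m = 141 m/s:
V = [fR − √((fR)² − 4 fR V_g)]/2 = [141 − √(141² − 4×141×29)]/2 = 40.8 m/s
Supergeostrophic (V > V_g = 29 m/s), as expected around a high.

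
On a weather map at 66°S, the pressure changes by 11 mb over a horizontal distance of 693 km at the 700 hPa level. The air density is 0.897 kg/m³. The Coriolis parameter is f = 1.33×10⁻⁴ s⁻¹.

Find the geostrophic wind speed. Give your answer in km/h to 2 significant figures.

Pressure gradient: |∂P/∂n| = 1100 Pa / 693000 m = 1.59×10⁻³ Pa/m
Geostrophic balance (pressure-gradient force = Coriolis force):
V_g = (1/(fρ)) |∂P/∂n| = 1.59×10⁻³ / (1.33×10⁻⁴ × 0.897) = 13.3 m/s
Converting: 13.3 m/s × 3.6 = 48 km/h

48 km/h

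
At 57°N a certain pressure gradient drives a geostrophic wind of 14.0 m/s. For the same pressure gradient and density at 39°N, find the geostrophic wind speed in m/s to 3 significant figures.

18.7 m/s

With the same pressure gradient and density, V_g ∝ 1/f ∝ 1/sin φ.
V₂ = V₁ · sin φ₁ / sin φ₂ = 14.0 × sin 57° / sin 39°
V₂ = 14.0 × 0.8387/0.6293 = 18.7 m/s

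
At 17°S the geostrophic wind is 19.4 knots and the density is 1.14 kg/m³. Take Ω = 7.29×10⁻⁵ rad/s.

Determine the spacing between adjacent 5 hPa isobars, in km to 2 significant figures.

Coriolis parameter at 17°S:
f = 2Ω sin φ = 2 × 7.29×10⁻⁵ × sin 17° = 4.26×10⁻⁵ s⁻¹
Wind speed in SI: 19.4 knots = 9.98 m/s
Geostrophic balance rearranged: |∂P/∂n| = f ρ V_g
|∂P/∂n| = 4.26×10⁻⁵ × 1.14 × 9.98 = 4.85×10⁻⁴ Pa/m
Isobar spacing: Δn = ΔP/|∂P/∂n| = 500 Pa / 4.85×10⁻⁴ Pa/m = 1030938 m ≈ 1000 km

1000 km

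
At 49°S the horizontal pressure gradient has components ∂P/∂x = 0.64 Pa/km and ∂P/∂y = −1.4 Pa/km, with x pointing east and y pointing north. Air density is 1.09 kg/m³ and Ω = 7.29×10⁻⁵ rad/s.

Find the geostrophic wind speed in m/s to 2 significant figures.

13 m/s

Coriolis parameter at 49°S:
f = 2Ω sin φ = 2 × 7.29×10⁻⁵ × sin 49° = 1.10×10⁻⁴ s⁻¹
In the Southern Hemisphere f is negative: f = −1.10×10⁻⁴ s⁻¹.
Component geostrophic relations (x east, y north):
u_g = −(1/(fρ)) ∂P/∂y,  v_g = (1/(fρ)) ∂P/∂x
u_g = −(−1.4×10⁻³)/(−1.10×10⁻⁴ × 1.09) = −11.7 m/s;  v_g = (0.64×10⁻³)/(−1.10×10⁻⁴ × 1.09) = −5.34 m/s
|V_g| = √(u_g² + v_g²) = 12.8 m/s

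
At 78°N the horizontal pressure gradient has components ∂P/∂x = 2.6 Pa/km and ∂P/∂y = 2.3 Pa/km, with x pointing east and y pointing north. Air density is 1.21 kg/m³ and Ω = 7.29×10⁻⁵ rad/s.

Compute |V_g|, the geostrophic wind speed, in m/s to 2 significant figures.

Coriolis parameter at 78°N:
f = 2Ω sin φ = 2 × 7.29×10⁻⁵ × sin 78° = 1.43×10⁻⁴ s⁻¹
Component geostrophic relations (x east, y north):
u_g = −(1/(fρ)) ∂P/∂y,  v_g = (1/(fρ)) ∂P/∂x
u_g = −(2.3×10⁻³)/(1.43×10⁻⁴ × 1.21) = −13.3 m/s;  v_g = (2.6×10⁻³)/(1.43×10⁻⁴ × 1.21) = 15.1 m/s
|V_g| = √(u_g² + v_g²) = 20.1 m/s

20 m/s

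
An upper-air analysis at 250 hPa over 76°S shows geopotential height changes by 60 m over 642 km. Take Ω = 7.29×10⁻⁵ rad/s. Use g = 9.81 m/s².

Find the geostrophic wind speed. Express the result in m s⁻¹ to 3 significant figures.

6.48 m s⁻¹

Coriolis parameter at 76°S:
f = 2Ω sin φ = 2 × 7.29×10⁻⁵ × sin 76° = 1.41×10⁻⁴ s⁻¹
Height gradient: |∂Z/∂n| = 60 m / 642000 m = 9.35×10⁻⁵
On a pressure surface, geostrophic balance gives V_g = (g/f)|∂Z/∂n|:
V_g = 9.81 × 9.35×10⁻⁵ / 1.41×10⁻⁴ = 6.48 m/s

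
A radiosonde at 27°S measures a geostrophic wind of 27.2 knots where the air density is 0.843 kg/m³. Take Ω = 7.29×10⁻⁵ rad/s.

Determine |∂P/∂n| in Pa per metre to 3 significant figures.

Coriolis parameter at 27°S:
f = 2Ω sin φ = 2 × 7.29×10⁻⁵ × sin 27° = 6.62×10⁻⁵ s⁻¹
Wind speed in SI: 27.2 knots = 14.0 m/s
Geostrophic balance rearranged: |∂P/∂n| = f ρ V_g
|∂P/∂n| = 6.62×10⁻⁵ × 0.843 × 14.0 = 7.81×10⁻⁴ Pa/m

7.81×10⁻⁴ Pa/m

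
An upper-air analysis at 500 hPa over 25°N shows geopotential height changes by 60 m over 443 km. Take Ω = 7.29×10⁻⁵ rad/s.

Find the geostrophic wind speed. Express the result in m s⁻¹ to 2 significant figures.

Coriolis parameter at 25°N:
f = 2Ω sin φ = 2 × 7.29×10⁻⁵ × sin 25° = 6.16×10⁻⁵ s⁻¹
Height gradient: |∂Z/∂n| = 60 m / 443000 m = 1.35×10⁻⁴
On a pressure surface, geostrophic balance gives V_g = (g/f)|∂Z/∂n|:
V_g = 9.81 × 1.35×10⁻⁴ / 6.16×10⁻⁵ = 21.6 m/s

22 m s⁻¹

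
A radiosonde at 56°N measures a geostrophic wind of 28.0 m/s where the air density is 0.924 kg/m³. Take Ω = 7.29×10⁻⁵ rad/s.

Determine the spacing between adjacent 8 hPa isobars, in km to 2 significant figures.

260 km

Coriolis parameter at 56°N:
f = 2Ω sin φ = 2 × 7.29×10⁻⁵ × sin 56° = 1.21×10⁻⁴ s⁻¹
Geostrophic balance rearranged: |∂P/∂n| = f ρ V_g
|∂P/∂n| = 1.21×10⁻⁴ × 0.924 × 28.0 = 3.13×10⁻³ Pa/m
Isobar spacing: Δn = ΔP/|∂P/∂n| = 800 Pa / 3.13×10⁻³ Pa/m = 255816 m ≈ 260 km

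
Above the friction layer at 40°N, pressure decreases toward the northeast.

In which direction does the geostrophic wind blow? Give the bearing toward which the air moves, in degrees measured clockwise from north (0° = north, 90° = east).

135°

The pressure-gradient force points toward the northeast (bearing 045°).
Geostrophic balance: in the Northern Hemisphere the Coriolis force deflects motion to the right, so the geostrophic wind blows 90° to the right of the pressure-gradient force (low pressure on the left).
Rotating 045° by 90° clockwise gives 135° — the wind blows toward the southeast.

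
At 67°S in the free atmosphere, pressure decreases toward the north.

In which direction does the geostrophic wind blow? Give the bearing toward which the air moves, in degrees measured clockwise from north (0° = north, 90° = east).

The pressure-gradient force points toward the north (bearing 000°).
Geostrophic balance: in the Southern Hemisphere the Coriolis force deflects motion to the left, so the geostrophic wind blows 90° to the left of the pressure-gradient force (low pressure on the right).
Rotating 000° by 90° counterclockwise gives 270° — the wind blows toward the west.

270°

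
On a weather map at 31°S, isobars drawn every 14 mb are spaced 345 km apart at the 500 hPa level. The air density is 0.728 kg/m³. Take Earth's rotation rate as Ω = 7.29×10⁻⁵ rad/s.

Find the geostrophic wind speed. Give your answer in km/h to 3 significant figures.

Coriolis parameter at 31°S:
f = 2Ω sin φ = 2 × 7.29×10⁻⁵ × sin 31° = 7.51×10⁻⁵ s⁻¹
Pressure gradient: |∂P/∂n| = 1400 Pa / 345000 m = 4.06×10⁻³ Pa/m
Geostrophic balance (pressure-gradient force = Coriolis force):
V_g = (1/(fρ)) |∂P/∂n| = 4.06×10⁻³ / (7.51×10⁻⁵ × 0.728) = 74.2 m/s
Converting: 74.2 m/s × 3.6 = 267 km/h

267 km/h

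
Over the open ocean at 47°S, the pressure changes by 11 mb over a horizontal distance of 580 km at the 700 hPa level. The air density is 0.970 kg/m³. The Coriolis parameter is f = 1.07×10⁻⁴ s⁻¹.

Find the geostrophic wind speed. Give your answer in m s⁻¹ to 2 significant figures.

Pressure gradient: |∂P/∂n| = 1100 Pa / 580000 m = 1.90×10⁻³ Pa/m
Geostrophic balance (pressure-gradient force = Coriolis force):
V_g = (1/(fρ)) |∂P/∂n| = 1.90×10⁻³ / (1.07×10⁻⁴ × 0.970) = 18.3 m/s

18 m s⁻¹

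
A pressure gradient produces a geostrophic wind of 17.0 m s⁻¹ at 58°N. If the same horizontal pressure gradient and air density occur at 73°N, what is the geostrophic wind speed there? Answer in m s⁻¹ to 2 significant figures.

With the same pressure gradient and density, V_g ∝ 1/f ∝ 1/sin φ.
V₂ = V₁ · sin φ₁ / sin φ₂ = 17.0 × sin 58° / sin 73°
V₂ = 17.0 × 0.8480/0.9563 = 15 m s⁻¹

15 m s⁻¹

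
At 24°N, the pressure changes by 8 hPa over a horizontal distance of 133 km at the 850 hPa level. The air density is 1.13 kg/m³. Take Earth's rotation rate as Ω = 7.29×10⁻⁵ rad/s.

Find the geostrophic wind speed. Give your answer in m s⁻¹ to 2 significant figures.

Coriolis parameter at 24°N:
f = 2Ω sin φ = 2 × 7.29×10⁻⁵ × sin 24° = 5.93×10⁻⁵ s⁻¹
Pressure gradient: |∂P/∂n| = 800 Pa / 133000 m = 6.02×10⁻³ Pa/m
Geostrophic balance (pressure-gradient force = Coriolis force):
V_g = (1/(fρ)) |∂P/∂n| = 6.02×10⁻³ / (5.93×10⁻⁵ × 1.13) = 89.8 m/s

90 m s⁻¹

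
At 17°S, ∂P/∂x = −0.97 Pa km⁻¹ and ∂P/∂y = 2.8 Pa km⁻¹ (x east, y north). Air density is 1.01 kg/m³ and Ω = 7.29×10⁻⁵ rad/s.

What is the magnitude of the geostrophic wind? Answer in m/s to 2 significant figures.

Coriolis parameter at 17°S:
f = 2Ω sin φ = 2 × 7.29×10⁻⁵ × sin 17° = 4.26×10⁻⁵ s⁻¹
In the Southern Hemisphere f is negative: f = −4.26×10⁻⁵ s⁻¹.
Component geostrophic relations (x east, y north):
u_g = −(1/(fρ)) ∂P/∂y,  v_g = (1/(fρ)) ∂P/∂x
u_g = −(2.8×10⁻³)/(−4.26×10⁻⁵ × 1.01) = 65.0 m/s;  v_g = (−0.97×10⁻³)/(−4.26×10⁻⁵ × 1.01) = 22.5 m/s
|V_g| = √(u_g² + v_g²) = 68.8 m/s

69 m/s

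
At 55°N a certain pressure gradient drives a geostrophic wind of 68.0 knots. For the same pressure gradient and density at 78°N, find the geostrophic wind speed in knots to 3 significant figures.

With the same pressure gradient and density, V_g ∝ 1/f ∝ 1/sin φ.
V₂ = V₁ · sin φ₁ / sin φ₂ = 68.0 × sin 55° / sin 78°
V₂ = 68.0 × 0.8192/0.9781 = 56.9 knots

56.9 knots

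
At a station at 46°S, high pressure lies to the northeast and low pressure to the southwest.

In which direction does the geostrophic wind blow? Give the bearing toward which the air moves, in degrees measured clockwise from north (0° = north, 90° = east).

The pressure-gradient force points toward the southwest (bearing 225°).
Geostrophic balance: in the Southern Hemisphere the Coriolis force deflects motion to the left, so the geostrophic wind blows 90° to the left of the pressure-gradient force (low pressure on the right).
Rotating 225° by 90° counterclockwise gives 135° — the wind blows toward the southeast.

135°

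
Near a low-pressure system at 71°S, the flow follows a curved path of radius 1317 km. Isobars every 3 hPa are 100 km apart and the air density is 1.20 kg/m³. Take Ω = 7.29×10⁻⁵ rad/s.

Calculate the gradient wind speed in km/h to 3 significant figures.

59.8 km/h

Coriolis parameter at 71°S:
f = 2Ω sin φ = 2 × 7.29×10⁻⁵ × sin 71° = 1.38×10⁻⁴ s⁻¹
Pressure gradient: |∂P/∂n| = 300 Pa / 100000 m = 3.00×10⁻³ Pa/m
Geostrophic speed: V_g = |∂P/∂n|/(fρ) = 3.00×10⁻³/(1.38×10⁻⁴ × 1.20) = 18.1 m/s
Around a low, centrifugal force acts outward with Coriolis, so pressure-gradient force balances both:
(1/ρ)|∂P/∂n| = fV + V²/R  →  V² + fR·V − fR·V_g = 0
With fR = 1.38×10⁻⁴ × 1317×10³ m = 182 m/s:
V = [−fR + √((fR)² + 4 fR V_g)]/2 = [−182 + √(182² + 4×182×18.1)]/2 = 16.6 m/s
Subgeostrophic (V < V_g = 18.1 m/s), as expected around a low.
Converting: 16.6 m/s × 3.6 = 59.8 km/h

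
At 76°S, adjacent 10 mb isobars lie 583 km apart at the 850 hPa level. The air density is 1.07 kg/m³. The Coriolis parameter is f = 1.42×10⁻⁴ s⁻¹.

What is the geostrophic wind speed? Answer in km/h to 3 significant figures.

Pressure gradient: |∂P/∂n| = 1000 Pa / 583000 m = 1.72×10⁻³ Pa/m
Geostrophic balance (pressure-gradient force = Coriolis force):
V_g = (1/(fρ)) |∂P/∂n| = 1.72×10⁻³ / (1.42×10⁻⁴ × 1.07) = 11.3 m/s
Converting: 11.3 m/s × 3.6 = 40.6 km/h

40.6 km/h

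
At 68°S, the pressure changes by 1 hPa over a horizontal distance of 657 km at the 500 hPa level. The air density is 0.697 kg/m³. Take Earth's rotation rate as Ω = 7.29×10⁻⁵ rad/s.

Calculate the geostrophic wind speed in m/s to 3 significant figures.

Coriolis parameter at 68°S:
f = 2Ω sin φ = 2 × 7.29×10⁻⁵ × sin 68° = 1.35×10⁻⁴ s⁻¹
Pressure gradient: |∂P/∂n| = 100 Pa / 657000 m = 1.52×10⁻⁴ Pa/m
Geostrophic balance (pressure-gradient force = Coriolis force):
V_g = (1/(fρ)) |∂P/∂n| = 1.52×10⁻⁴ / (1.35×10⁻⁴ × 0.697) = 1.62 m/s

1.62 m/s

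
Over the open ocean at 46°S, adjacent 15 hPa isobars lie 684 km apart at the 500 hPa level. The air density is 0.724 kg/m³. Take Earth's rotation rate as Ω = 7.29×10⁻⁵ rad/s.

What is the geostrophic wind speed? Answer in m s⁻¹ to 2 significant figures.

29 m s⁻¹

Coriolis parameter at 46°S:
f = 2Ω sin φ = 2 × 7.29×10⁻⁵ × sin 46° = 1.05×10⁻⁴ s⁻¹
Pressure gradient: |∂P/∂n| = 1500 Pa / 684000 m = 2.19×10⁻³ Pa/m
Geostrophic balance (pressure-gradient force = Coriolis force):
V_g = (1/(fρ)) |∂P/∂n| = 2.19×10⁻³ / (1.05×10⁻⁴ × 0.724) = 28.9 m/s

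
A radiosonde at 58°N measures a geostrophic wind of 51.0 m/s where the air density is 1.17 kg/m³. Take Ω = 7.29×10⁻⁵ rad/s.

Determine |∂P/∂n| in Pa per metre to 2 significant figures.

7.4×10⁻³ Pa/m

Coriolis parameter at 58°N:
f = 2Ω sin φ = 2 × 7.29×10⁻⁵ × sin 58° = 1.24×10⁻⁴ s⁻¹
Geostrophic balance rearranged: |∂P/∂n| = f ρ V_g
|∂P/∂n| = 1.24×10⁻⁴ × 1.17 × 51.0 = 7.38×10⁻³ Pa/m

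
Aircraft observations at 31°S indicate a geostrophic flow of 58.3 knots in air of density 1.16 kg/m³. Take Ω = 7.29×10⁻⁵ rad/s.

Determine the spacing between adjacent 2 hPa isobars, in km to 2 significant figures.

77 km

Coriolis parameter at 31°S:
f = 2Ω sin φ = 2 × 7.29×10⁻⁵ × sin 31° = 7.51×10⁻⁵ s⁻¹
Wind speed in SI: 58.3 knots = 30.0 m/s
Geostrophic balance rearranged: |∂P/∂n| = f ρ V_g
|∂P/∂n| = 7.51×10⁻⁵ × 1.16 × 30.0 = 2.61×10⁻³ Pa/m
Isobar spacing: Δn = ΔP/|∂P/∂n| = 200 Pa / 2.61×10⁻³ Pa/m = 76554 m ≈ 77 km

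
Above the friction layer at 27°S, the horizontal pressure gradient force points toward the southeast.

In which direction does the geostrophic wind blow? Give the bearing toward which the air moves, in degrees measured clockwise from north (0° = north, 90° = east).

045°

The pressure-gradient force points toward the southeast (bearing 135°).
Geostrophic balance: in the Southern Hemisphere the Coriolis force deflects motion to the left, so the geostrophic wind blows 90° to the left of the pressure-gradient force (low pressure on the right).
Rotating 135° by 90° counterclockwise gives 045° — the wind blows toward the northeast.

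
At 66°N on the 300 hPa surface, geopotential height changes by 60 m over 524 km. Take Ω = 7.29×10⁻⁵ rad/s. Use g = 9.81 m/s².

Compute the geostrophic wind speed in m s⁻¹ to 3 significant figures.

8.43 m s⁻¹

Coriolis parameter at 66°N:
f = 2Ω sin φ = 2 × 7.29×10⁻⁵ × sin 66° = 1.33×10⁻⁴ s⁻¹
Height gradient: |∂Z/∂n| = 60 m / 524000 m = 1.15×10⁻⁴
On a pressure surface, geostrophic balance gives V_g = (g/f)|∂Z/∂n|:
V_g = 9.81 × 1.15×10⁻⁴ / 1.33×10⁻⁴ = 8.43 m/s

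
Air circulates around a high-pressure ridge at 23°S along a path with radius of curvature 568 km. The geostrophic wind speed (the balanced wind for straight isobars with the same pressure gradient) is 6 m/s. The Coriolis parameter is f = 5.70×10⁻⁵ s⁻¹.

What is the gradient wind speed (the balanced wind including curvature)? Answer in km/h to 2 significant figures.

Around a high, pressure-gradient force acts outward with centrifugal, so Coriolis balances both:
fV = (1/ρ)|∂P/∂n| + V²/R  →  V² − fR·V + fR·V_g = 0
With fR = 5.70×10⁻⁵ × 568×10³ m = 32.4 m/s:
V = [fR − √((fR)² − 4 fR V_g)]/2 = [32.4 − √(32.4² − 4×32.4×6)]/2 = 7.95 m/s
Supergeostrophic (V > V_g = 6 m/s), as expected around a high.
Converting: 7.95 m/s × 3.6 = 29 km/h

29 km/h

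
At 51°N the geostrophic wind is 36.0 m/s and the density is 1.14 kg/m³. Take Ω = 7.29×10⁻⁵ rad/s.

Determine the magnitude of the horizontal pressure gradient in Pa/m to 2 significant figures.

4.7×10⁻³ Pa/m

Coriolis parameter at 51°N:
f = 2Ω sin φ = 2 × 7.29×10⁻⁵ × sin 51° = 1.13×10⁻⁴ s⁻¹
Geostrophic balance rearranged: |∂P/∂n| = f ρ V_g
|∂P/∂n| = 1.13×10⁻⁴ × 1.14 × 36.0 = 4.65×10⁻³ Pa/m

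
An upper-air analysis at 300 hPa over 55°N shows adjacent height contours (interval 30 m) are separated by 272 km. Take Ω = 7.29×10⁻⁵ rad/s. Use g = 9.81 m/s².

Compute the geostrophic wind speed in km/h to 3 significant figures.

Coriolis parameter at 55°N:
f = 2Ω sin φ = 2 × 7.29×10⁻⁵ × sin 55° = 1.19×10⁻⁴ s⁻¹
Height gradient: |∂Z/∂n| = 30 m / 272000 m = 1.10×10⁻⁴
On a pressure surface, geostrophic balance gives V_g = (g/f)|∂Z/∂n|:
V_g = 9.81 × 1.10×10⁻⁴ / 1.19×10⁻⁴ = 9.06 m/s
Converting: 9.06 m/s × 3.6 = 32.6 km/h

32.6 km/h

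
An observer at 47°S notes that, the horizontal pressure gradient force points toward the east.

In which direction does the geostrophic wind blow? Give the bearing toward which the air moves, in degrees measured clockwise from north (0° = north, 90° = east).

The pressure-gradient force points toward the east (bearing 090°).
Geostrophic balance: in the Southern Hemisphere the Coriolis force deflects motion to the left, so the geostrophic wind blows 90° to the left of the pressure-gradient force (low pressure on the right).
Rotating 090° by 90° counterclockwise gives 000° — the wind blows toward the north.

000°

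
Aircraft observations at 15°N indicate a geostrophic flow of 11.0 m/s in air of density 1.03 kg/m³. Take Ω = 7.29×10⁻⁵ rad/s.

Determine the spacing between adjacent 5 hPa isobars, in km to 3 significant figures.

1170 km

Coriolis parameter at 15°N:
f = 2Ω sin φ = 2 × 7.29×10⁻⁵ × sin 15° = 3.77×10⁻⁵ s⁻¹
Geostrophic balance rearranged: |∂P/∂n| = f ρ V_g
|∂P/∂n| = 3.77×10⁻⁵ × 1.03 × 11.0 = 4.28×10⁻⁴ Pa/m
Isobar spacing: Δn = ΔP/|∂P/∂n| = 500 Pa / 4.28×10⁻⁴ Pa/m = 1169463 m ≈ 1170 km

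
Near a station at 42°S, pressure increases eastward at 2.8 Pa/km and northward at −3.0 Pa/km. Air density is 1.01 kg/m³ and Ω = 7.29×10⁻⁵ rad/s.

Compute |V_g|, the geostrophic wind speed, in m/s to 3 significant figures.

Coriolis parameter at 42°S:
f = 2Ω sin φ = 2 × 7.29×10⁻⁵ × sin 42° = 9.76×10⁻⁵ s⁻¹
In the Southern Hemisphere f is negative: f = −9.76×10⁻⁵ s⁻¹.
Component geostrophic relations (x east, y north):
u_g = −(1/(fρ)) ∂P/∂y,  v_g = (1/(fρ)) ∂P/∂x
u_g = −(−3.0×10⁻³)/(−9.76×10⁻⁵ × 1.01) = −30.4 m/s;  v_g = (2.8×10⁻³)/(−9.76×10⁻⁵ × 1.01) = −28.4 m/s
|V_g| = √(u_g² + v_g²) = 41.6 m/s

41.6 m/s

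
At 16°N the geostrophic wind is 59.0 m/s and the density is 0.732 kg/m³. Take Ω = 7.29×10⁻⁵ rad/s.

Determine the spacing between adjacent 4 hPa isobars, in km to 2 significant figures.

Coriolis parameter at 16°N:
f = 2Ω sin φ = 2 × 7.29×10⁻⁵ × sin 16° = 4.02×10⁻⁵ s⁻¹
Geostrophic balance rearranged: |∂P/∂n| = f ρ V_g
|∂P/∂n| = 4.02×10⁻⁵ × 0.732 × 59.0 = 1.74×10⁻³ Pa/m
Isobar spacing: Δn = ΔP/|∂P/∂n| = 400 Pa / 1.74×10⁻³ Pa/m = 230463 m ≈ 230 km

230 km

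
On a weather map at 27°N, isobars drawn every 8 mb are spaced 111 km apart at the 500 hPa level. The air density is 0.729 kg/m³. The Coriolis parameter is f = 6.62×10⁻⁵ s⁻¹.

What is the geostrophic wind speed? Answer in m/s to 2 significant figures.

Pressure gradient: |∂P/∂n| = 800 Pa / 111000 m = 7.21×10⁻³ Pa/m
Geostrophic balance (pressure-gradient force = Coriolis force):
V_g = (1/(fρ)) |∂P/∂n| = 7.21×10⁻³ / (6.62×10⁻⁵ × 0.729) = 149 m/s

150 m/s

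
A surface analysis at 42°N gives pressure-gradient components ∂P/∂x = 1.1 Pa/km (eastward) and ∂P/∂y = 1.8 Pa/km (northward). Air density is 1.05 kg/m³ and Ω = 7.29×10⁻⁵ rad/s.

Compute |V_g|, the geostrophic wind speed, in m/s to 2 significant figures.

21 m/s

Coriolis parameter at 42°N:
f = 2Ω sin φ = 2 × 7.29×10⁻⁵ × sin 42° = 9.76×10⁻⁵ s⁻¹
Component geostrophic relations (x east, y north):
u_g = −(1/(fρ)) ∂P/∂y,  v_g = (1/(fρ)) ∂P/∂x
u_g = −(1.8×10⁻³)/(9.76×10⁻⁵ × 1.05) = −17.6 m/s;  v_g = (1.1×10⁻³)/(9.76×10⁻⁵ × 1.05) = 10.7 m/s
|V_g| = √(u_g² + v_g²) = 20.6 m/s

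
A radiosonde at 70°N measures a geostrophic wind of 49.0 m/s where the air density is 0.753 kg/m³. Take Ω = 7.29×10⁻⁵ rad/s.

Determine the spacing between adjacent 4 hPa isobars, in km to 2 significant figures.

Coriolis parameter at 70°N:
f = 2Ω sin φ = 2 × 7.29×10⁻⁵ × sin 70° = 1.37×10⁻⁴ s⁻¹
Geostrophic balance rearranged: |∂P/∂n| = f ρ V_g
|∂P/∂n| = 1.37×10⁻⁴ × 0.753 × 49.0 = 5.06×10⁻³ Pa/m
Isobar spacing: Δn = ΔP/|∂P/∂n| = 400 Pa / 5.06×10⁻³ Pa/m = 79127 m ≈ 79 km

79 km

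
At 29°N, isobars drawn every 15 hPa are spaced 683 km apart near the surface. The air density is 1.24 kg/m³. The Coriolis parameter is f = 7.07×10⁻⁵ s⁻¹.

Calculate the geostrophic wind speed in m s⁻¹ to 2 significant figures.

Pressure gradient: |∂P/∂n| = 1500 Pa / 683000 m = 2.20×10⁻³ Pa/m
Geostrophic balance (pressure-gradient force = Coriolis force):
V_g = (1/(fρ)) |∂P/∂n| = 2.20×10⁻³ / (7.07×10⁻⁵ × 1.24) = 25.1 m/s

25 m s⁻¹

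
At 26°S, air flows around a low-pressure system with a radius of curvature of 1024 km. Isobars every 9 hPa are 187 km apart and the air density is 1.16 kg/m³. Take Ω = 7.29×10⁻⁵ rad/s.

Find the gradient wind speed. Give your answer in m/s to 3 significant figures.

Coriolis parameter at 26°S:
f = 2Ω sin φ = 2 × 7.29×10⁻⁵ × sin 26° = 6.39×10⁻⁵ s⁻¹
Pressure gradient: |∂P/∂n| = 900 Pa / 187000 m = 4.81×10⁻³ Pa/m
Geostrophic speed: V_g = |∂P/∂n|/(fρ) = 4.81×10⁻³/(6.39×10⁻⁵ × 1.16) = 64.9 m/s
Around a low, centrifugal force acts outward with Coriolis, so pressure-gradient force balances both:
(1/ρ)|∂P/∂n| = fV + V²/R  →  V² + fR·V − fR·V_g = 0
With fR = 6.39×10⁻⁵ × 1024×10³ m = 65.4 m/s:
V = [−fR + √((fR)² + 4 fR V_g)]/2 = [−65.4 + √(65.4² + 4×65.4×64.9)]/2 = 40.2 m/s
Subgeostrophic (V < V_g = 64.9 m/s), as expected around a low.

40.2 m/s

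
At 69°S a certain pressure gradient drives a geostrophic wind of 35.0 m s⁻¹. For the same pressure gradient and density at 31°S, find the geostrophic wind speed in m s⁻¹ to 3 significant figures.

With the same pressure gradient and density, V_g ∝ 1/f ∝ 1/sin φ.
V₂ = V₁ · sin φ₁ / sin φ₂ = 35.0 × sin 69° / sin 31°
V₂ = 35.0 × 0.9336/0.5150 = 63.4 m s⁻¹

63.4 m s⁻¹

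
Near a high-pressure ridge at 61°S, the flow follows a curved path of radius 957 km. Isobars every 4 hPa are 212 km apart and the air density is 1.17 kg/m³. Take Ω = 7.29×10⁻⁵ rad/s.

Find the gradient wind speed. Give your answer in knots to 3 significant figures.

Coriolis parameter at 61°S:
f = 2Ω sin φ = 2 × 7.29×10⁻⁵ × sin 61° = 1.28×10⁻⁴ s⁻¹
Pressure gradient: |∂P/∂n| = 400 Pa / 212000 m = 1.89×10⁻³ Pa/m
Geostrophic speed: V_g = |∂P/∂n|/(fρ) = 1.89×10⁻³/(1.28×10⁻⁴ × 1.17) = 12.6 m/s
Around a high, pressure-gradient force acts outward with centrifugal, so Coriolis balances both:
fV = (1/ρ)|∂P/∂n| + V²/R  →  V² − fR·V + fR·V_g = 0
With fR = 1.28×10⁻⁴ × 957×10³ m = 122 m/s:
V = [fR − √((fR)² − 4 fR V_g)]/2 = [122 − √(122² − 4×122×12.6)]/2 = 14.3 m/s
Supergeostrophic (V > V_g = 12.6 m/s), as expected around a high.
Converting: 14.3 m/s × 1.944 = 27.9 knots

27.9 knots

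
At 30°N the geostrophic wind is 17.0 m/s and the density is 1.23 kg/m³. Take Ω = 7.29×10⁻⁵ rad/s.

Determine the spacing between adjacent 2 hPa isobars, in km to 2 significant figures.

Coriolis parameter at 30°N:
f = 2Ω sin φ = 2 × 7.29×10⁻⁵ × sin 30° = 7.29×10⁻⁵ s⁻¹
Geostrophic balance rearranged: |∂P/∂n| = f ρ V_g
|∂P/∂n| = 7.29×10⁻⁵ × 1.23 × 17.0 = 1.52×10⁻³ Pa/m
Isobar spacing: Δn = ΔP/|∂P/∂n| = 200 Pa / 1.52×10⁻³ Pa/m = 131204 m ≈ 130 km

130 km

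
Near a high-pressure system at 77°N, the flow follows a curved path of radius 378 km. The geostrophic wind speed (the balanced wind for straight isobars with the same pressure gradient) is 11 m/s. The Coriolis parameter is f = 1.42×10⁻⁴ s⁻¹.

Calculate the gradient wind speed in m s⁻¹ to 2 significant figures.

15 m s⁻¹

Around a high, pressure-gradient force acts outward with centrifugal, so Coriolis balances both:
fV = (1/ρ)|∂P/∂n| + V²/R  →  V² − fR·V + fR·V_g = 0
With fR = 1.42×10⁻⁴ × 378×10³ m = 53.7 m/s:
V = [fR − √((fR)² − 4 fR V_g)]/2 = [53.7 − √(53.7² − 4×53.7×11)]/2 = 15.4 m/s
Supergeostrophic (V > V_g = 11 m/s), as expected around a high.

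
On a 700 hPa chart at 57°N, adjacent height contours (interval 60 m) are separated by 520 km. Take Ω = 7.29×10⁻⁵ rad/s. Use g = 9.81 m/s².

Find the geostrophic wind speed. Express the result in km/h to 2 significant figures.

33 km/h

Coriolis parameter at 57°N:
f = 2Ω sin φ = 2 × 7.29×10⁻⁵ × sin 57° = 1.22×10⁻⁴ s⁻¹
Height gradient: |∂Z/∂n| = 60 m / 520000 m = 1.15×10⁻⁴
On a pressure surface, geostrophic balance gives V_g = (g/f)|∂Z/∂n|:
V_g = 9.81 × 1.15×10⁻⁴ / 1.22×10⁻⁴ = 9.26 m/s
Converting: 9.26 m/s × 3.6 = 33 km/h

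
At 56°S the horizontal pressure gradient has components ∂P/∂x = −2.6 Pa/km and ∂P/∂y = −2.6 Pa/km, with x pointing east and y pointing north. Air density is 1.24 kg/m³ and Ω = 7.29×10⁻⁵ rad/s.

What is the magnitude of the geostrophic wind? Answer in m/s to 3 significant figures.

24.5 m/s

Coriolis parameter at 56°S:
f = 2Ω sin φ = 2 × 7.29×10⁻⁵ × sin 56° = 1.21×10⁻⁴ s⁻¹
In the Southern Hemisphere f is negative: f = −1.21×10⁻⁴ s⁻¹.
Component geostrophic relations (x east, y north):
u_g = −(1/(fρ)) ∂P/∂y,  v_g = (1/(fρ)) ∂P/∂x
u_g = −(−2.6×10⁻³)/(−1.21×10⁻⁴ × 1.24) = −17.3 m/s;  v_g = (−2.6×10⁻³)/(−1.21×10⁻⁴ × 1.24) = 17.3 m/s
|V_g| = √(u_g² + v_g²) = 24.5 m/s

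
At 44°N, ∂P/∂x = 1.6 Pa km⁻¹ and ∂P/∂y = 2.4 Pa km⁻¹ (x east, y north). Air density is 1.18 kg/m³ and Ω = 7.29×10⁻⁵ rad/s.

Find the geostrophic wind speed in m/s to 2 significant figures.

Coriolis parameter at 44°N:
f = 2Ω sin φ = 2 × 7.29×10⁻⁵ × sin 44° = 1.01×10⁻⁴ s⁻¹
Component geostrophic relations (x east, y north):
u_g = −(1/(fρ)) ∂P/∂y,  v_g = (1/(fρ)) ∂P/∂x
u_g = −(2.4×10⁻³)/(1.01×10⁻⁴ × 1.18) = −20.1 m/s;  v_g = (1.6×10⁻³)/(1.01×10⁻⁴ × 1.18) = 13.4 m/s
|V_g| = √(u_g² + v_g²) = 24.1 m/s

24 m/s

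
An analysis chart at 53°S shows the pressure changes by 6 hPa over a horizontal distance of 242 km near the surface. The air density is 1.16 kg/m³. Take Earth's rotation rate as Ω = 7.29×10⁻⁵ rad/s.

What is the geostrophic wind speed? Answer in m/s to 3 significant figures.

Coriolis parameter at 53°S:
f = 2Ω sin φ = 2 × 7.29×10⁻⁵ × sin 53° = 1.16×10⁻⁴ s⁻¹
Pressure gradient: |∂P/∂n| = 600 Pa / 242000 m = 2.48×10⁻³ Pa/m
Geostrophic balance (pressure-gradient force = Coriolis force):
V_g = (1/(fρ)) |∂P/∂n| = 2.48×10⁻³ / (1.16×10⁻⁴ × 1.16) = 18.4 m/s

18.4 m/s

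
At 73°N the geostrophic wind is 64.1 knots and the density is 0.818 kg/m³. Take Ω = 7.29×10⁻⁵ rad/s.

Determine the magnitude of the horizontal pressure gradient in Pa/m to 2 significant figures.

3.8×10⁻³ Pa/m

Coriolis parameter at 73°N:
f = 2Ω sin φ = 2 × 7.29×10⁻⁵ × sin 73° = 1.39×10⁻⁴ s⁻¹
Wind speed in SI: 64.1 knots = 33.0 m/s
Geostrophic balance rearranged: |∂P/∂n| = f ρ V_g
|∂P/∂n| = 1.39×10⁻⁴ × 0.818 × 33.0 = 3.76×10⁻³ Pa/m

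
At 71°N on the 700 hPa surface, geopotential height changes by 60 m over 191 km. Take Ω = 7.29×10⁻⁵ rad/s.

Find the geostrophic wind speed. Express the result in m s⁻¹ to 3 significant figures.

22.4 m s⁻¹

Coriolis parameter at 71°N:
f = 2Ω sin φ = 2 × 7.29×10⁻⁵ × sin 71° = 1.38×10⁻⁴ s⁻¹
Height gradient: |∂Z/∂n| = 60 m / 191000 m = 3.14×10⁻⁴
On a pressure surface, geostrophic balance gives V_g = (g/f)|∂Z/∂n|:
V_g = 9.81 × 3.14×10⁻⁴ / 1.38×10⁻⁴ = 22.4 m/s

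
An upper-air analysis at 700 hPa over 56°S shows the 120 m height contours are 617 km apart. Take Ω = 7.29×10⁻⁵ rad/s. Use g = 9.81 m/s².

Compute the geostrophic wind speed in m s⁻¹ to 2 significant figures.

16 m s⁻¹

Coriolis parameter at 56°S:
f = 2Ω sin φ = 2 × 7.29×10⁻⁵ × sin 56° = 1.21×10⁻⁴ s⁻¹
Height gradient: |∂Z/∂n| = 120 m / 617000 m = 1.94×10⁻⁴
On a pressure surface, geostrophic balance gives V_g = (g/f)|∂Z/∂n|:
V_g = 9.81 × 1.94×10⁻⁴ / 1.21×10⁻⁴ = 15.8 m/s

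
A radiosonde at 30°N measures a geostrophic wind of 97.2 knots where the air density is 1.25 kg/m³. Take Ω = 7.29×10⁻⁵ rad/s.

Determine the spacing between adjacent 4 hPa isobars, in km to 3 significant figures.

87.8 km

Coriolis parameter at 30°N:
f = 2Ω sin φ = 2 × 7.29×10⁻⁵ × sin 30° = 7.29×10⁻⁵ s⁻¹
Wind speed in SI: 97.2 knots = 50.0 m/s
Geostrophic balance rearranged: |∂P/∂n| = f ρ V_g
|∂P/∂n| = 7.29×10⁻⁵ × 1.25 × 50.0 = 4.56×10⁻³ Pa/m
Isobar spacing: Δn = ΔP/|∂P/∂n| = 400 Pa / 4.56×10⁻³ Pa/m = 87785 m ≈ 87.8 km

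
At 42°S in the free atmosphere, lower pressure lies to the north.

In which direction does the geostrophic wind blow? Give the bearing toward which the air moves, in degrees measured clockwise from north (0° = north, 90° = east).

The pressure-gradient force points toward the north (bearing 000°).
Geostrophic balance: in the Southern Hemisphere the Coriolis force deflects motion to the left, so the geostrophic wind blows 90° to the left of the pressure-gradient force (low pressure on the right).
Rotating 000° by 90° counterclockwise gives 270° — the wind blows toward the west.

270°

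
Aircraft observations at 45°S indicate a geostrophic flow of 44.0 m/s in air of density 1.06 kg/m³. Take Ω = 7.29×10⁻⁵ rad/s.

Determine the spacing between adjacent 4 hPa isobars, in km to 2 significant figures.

83 km

Coriolis parameter at 45°S:
f = 2Ω sin φ = 2 × 7.29×10⁻⁵ × sin 45° = 1.03×10⁻⁴ s⁻¹
Geostrophic balance rearranged: |∂P/∂n| = f ρ V_g
|∂P/∂n| = 1.03×10⁻⁴ × 1.06 × 44.0 = 4.81×10⁻³ Pa/m
Isobar spacing: Δn = ΔP/|∂P/∂n| = 400 Pa / 4.81×10⁻³ Pa/m = 83188 m ≈ 83 km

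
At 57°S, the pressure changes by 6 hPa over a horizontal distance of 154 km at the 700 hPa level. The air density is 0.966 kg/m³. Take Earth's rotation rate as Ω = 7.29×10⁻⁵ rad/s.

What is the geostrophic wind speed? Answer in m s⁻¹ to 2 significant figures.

Coriolis parameter at 57°S:
f = 2Ω sin φ = 2 × 7.29×10⁻⁵ × sin 57° = 1.22×10⁻⁴ s⁻¹
Pressure gradient: |∂P/∂n| = 600 Pa / 154000 m = 3.90×10⁻³ Pa/m
Geostrophic balance (pressure-gradient force = Coriolis force):
V_g = (1/(fρ)) |∂P/∂n| = 3.90×10⁻³ / (1.22×10⁻⁴ × 0.966) = 33.0 m/s

33 m s⁻¹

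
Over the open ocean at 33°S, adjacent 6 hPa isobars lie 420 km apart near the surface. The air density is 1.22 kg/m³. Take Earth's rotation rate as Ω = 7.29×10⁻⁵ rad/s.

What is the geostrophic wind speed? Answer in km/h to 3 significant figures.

Coriolis parameter at 33°S:
f = 2Ω sin φ = 2 × 7.29×10⁻⁵ × sin 33° = 7.94×10⁻⁵ s⁻¹
Pressure gradient: |∂P/∂n| = 600 Pa / 420000 m = 1.43×10⁻³ Pa/m
Geostrophic balance (pressure-gradient force = Coriolis force):
V_g = (1/(fρ)) |∂P/∂n| = 1.43×10⁻³ / (7.94×10⁻⁵ × 1.22) = 14.7 m/s
Converting: 14.7 m/s × 3.6 = 53.1 km/h

53.1 km/h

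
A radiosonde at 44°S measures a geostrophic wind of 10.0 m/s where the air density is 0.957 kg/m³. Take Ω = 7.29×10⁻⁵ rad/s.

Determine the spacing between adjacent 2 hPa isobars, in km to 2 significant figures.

Coriolis parameter at 44°S:
f = 2Ω sin φ = 2 × 7.29×10⁻⁵ × sin 44° = 1.01×10⁻⁴ s⁻¹
Geostrophic balance rearranged: |∂P/∂n| = f ρ V_g
|∂P/∂n| = 1.01×10⁻⁴ × 0.957 × 10.0 = 9.69×10⁻⁴ Pa/m
Isobar spacing: Δn = ΔP/|∂P/∂n| = 200 Pa / 9.69×10⁻⁴ Pa/m = 206343 m ≈ 210 km

210 km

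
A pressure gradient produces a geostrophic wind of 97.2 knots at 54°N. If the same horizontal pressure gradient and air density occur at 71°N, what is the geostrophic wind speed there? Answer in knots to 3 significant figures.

With the same pressure gradient and density, V_g ∝ 1/f ∝ 1/sin φ.
V₂ = V₁ · sin φ₁ / sin φ₂ = 97.2 × sin 54° / sin 71°
V₂ = 97.2 × 0.8090/0.9455 = 83.2 knots

83.2 knots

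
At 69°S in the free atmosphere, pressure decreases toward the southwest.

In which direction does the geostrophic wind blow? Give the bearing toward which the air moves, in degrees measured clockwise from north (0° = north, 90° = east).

135°

The pressure-gradient force points toward the southwest (bearing 225°).
Geostrophic balance: in the Southern Hemisphere the Coriolis force deflects motion to the left, so the geostrophic wind blows 90° to the left of the pressure-gradient force (low pressure on the right).
Rotating 225° by 90° counterclockwise gives 135° — the wind blows toward the southeast.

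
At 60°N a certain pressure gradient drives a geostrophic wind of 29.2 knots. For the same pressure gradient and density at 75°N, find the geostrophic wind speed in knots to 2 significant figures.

With the same pressure gradient and density, V_g ∝ 1/f ∝ 1/sin φ.
V₂ = V₁ · sin φ₁ / sin φ₂ = 29.2 × sin 60° / sin 75°
V₂ = 29.2 × 0.8660/0.9659 = 26 knots

26 knots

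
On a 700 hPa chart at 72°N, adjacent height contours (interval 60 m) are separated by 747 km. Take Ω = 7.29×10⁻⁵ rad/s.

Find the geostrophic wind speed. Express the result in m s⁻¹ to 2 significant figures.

Coriolis parameter at 72°N:
f = 2Ω sin φ = 2 × 7.29×10⁻⁵ × sin 72° = 1.39×10⁻⁴ s⁻¹
Height gradient: |∂Z/∂n| = 60 m / 747000 m = 8.03×10⁻⁵
On a pressure surface, geostrophic balance gives V_g = (g/f)|∂Z/∂n|:
V_g = 9.81 × 8.03×10⁻⁵ / 1.39×10⁻⁴ = 5.68 m/s

5.7 m s⁻¹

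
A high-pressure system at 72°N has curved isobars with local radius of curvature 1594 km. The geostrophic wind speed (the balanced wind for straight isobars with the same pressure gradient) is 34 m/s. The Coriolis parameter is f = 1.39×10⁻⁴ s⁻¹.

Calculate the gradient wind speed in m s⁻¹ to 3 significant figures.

41.9 m s⁻¹

Around a high, pressure-gradient force acts outward with centrifugal, so Coriolis balances both:
fV = (1/ρ)|∂P/∂n| + V²/R  →  V² − fR·V + fR·V_g = 0
With fR = 1.39×10⁻⁴ × 1594×10³ m = 222 m/s:
V = [fR − √((fR)² − 4 fR V_g)]/2 = [222 − √(222² − 4×222×34)]/2 = 41.9 m/s
Supergeostrophic (V > V_g = 34 m/s), as expected around a high.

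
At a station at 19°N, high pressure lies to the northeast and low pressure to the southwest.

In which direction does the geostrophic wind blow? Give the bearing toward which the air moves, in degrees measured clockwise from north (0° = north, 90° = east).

The pressure-gradient force points toward the southwest (bearing 225°).
Geostrophic balance: in the Northern Hemisphere the Coriolis force deflects motion to the right, so the geostrophic wind blows 90° to the right of the pressure-gradient force (low pressure on the left).
Rotating 225° by 90° clockwise gives 315° — the wind blows toward the northwest.

315°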